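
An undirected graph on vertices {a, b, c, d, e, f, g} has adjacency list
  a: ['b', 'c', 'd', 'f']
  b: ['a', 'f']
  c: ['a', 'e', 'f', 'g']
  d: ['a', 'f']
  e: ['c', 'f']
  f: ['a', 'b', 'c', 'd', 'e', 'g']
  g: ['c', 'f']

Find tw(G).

2

A width-2 tree decomposition is:
Bags: B1 = {a, b, f}  B2 = {a, c, f}  B3 = {a, d, f}  B4 = {c, f, g}  B5 = {c, e, f}
Tree: B1–B2, B1–B3, B2–B4, B4–B5
Each bag holds 3 vertices, so the decomposition has width 2, which upper-bounds the treewidth. On the other hand G contains the 3-clique {a, d, f}. A clique must lie in a single bag of any decomposition, so no decomposition can have width below 2. Therefore the treewidth is 2.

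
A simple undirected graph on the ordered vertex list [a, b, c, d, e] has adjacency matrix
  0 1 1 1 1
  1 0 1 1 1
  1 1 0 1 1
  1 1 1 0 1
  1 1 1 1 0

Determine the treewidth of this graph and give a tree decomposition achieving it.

Treewidth 4.
Bags: B1 = {a, b, c, d, e}
Tree: (single bag)

With just one bag of size 5, the width is 5 − 1 = 4, so tw(G) ≤ 4. On the other hand G contains the 5-clique {a, b, c, d, e}. A clique must lie in a single bag of any decomposition, so no decomposition can have width below 4. Combining the bounds, tw(G) = 4.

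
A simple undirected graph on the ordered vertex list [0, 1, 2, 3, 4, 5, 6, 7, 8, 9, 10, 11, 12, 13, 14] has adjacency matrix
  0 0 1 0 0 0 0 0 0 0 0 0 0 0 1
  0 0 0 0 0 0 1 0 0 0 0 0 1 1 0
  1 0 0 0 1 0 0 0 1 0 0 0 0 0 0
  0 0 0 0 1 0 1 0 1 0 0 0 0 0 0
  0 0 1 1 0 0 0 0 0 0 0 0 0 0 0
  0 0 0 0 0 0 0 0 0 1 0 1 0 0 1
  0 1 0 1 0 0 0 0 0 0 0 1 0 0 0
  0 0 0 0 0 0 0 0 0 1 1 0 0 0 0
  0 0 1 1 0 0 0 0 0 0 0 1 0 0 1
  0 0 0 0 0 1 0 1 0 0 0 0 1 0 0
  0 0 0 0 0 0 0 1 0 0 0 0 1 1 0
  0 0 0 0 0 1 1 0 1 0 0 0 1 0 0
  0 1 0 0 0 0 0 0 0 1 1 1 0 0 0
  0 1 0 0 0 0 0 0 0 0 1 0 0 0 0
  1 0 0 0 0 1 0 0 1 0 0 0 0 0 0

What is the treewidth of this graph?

A width-3 tree decomposition is:
Bags: B1 = {0, 2, 4, 14}  B2 = {2, 4, 8, 14}  B3 = {3, 4, 8, 14}  B4 = {3, 5, 8, 14}  B5 = {3, 5, 8, 11}  B6 = {3, 5, 6, 11}  B7 = {5, 6, 9, 11}  B8 = {6, 9, 11, 12}  B9 = {1, 6, 9, 12}  B10 = {1, 7, 9, 12}  B11 = {1, 7, 10, 12}  B12 = {1, 7, 10, 13}
Tree: B1–B2, B2–B3, B3–B4, B4–B5, B5–B6, B6–B7, B7–B8, B8–B9, B9–B10, B10–B11, B11–B12
The largest bag has 4 vertices, giving width 3; this decomposition certifies tw(G) ≤ 3. For the lower bound: the 4 vertex sets {0,2,4}, {14}, {8}, {3,5,6,11} are disjoint, each induces a connected subgraph, and every pair is joined by at least one edge of G. Contracting each set to a single vertex therefore yields K_{4} as a minor, and since treewidth is minor-monotone, tw(G) ≥ tw(K_{4}) = 3. Hence tw(G) = 3 exactly.

3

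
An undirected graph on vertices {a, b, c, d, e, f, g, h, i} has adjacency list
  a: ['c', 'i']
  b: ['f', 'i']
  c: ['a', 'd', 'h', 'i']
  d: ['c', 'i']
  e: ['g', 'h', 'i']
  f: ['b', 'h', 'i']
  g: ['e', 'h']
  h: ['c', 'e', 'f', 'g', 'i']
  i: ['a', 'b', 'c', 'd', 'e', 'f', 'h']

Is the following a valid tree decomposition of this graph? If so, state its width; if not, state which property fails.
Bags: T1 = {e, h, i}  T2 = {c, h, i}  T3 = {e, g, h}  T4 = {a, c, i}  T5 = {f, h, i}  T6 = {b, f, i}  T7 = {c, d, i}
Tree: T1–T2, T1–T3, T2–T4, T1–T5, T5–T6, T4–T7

Checking the three conditions: (i) the bags cover all of {a, b, c, d, e, f, g, h, i}; (ii) for each edge, some bag contains both endpoints; (iii) the bags containing any fixed vertex form a subtree. All hold, so the decomposition is valid with width 3 − 1 = 2.

Yes; width 2.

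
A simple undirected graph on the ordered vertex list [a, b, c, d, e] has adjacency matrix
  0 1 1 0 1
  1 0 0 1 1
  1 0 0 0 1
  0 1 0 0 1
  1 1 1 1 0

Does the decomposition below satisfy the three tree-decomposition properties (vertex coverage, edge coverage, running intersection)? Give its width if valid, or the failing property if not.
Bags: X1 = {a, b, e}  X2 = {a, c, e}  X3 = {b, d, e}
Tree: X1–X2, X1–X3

Vertex coverage: the bags together contain {a, b, c, d, e}, the full vertex set. Edge coverage: each edge of G has both endpoints in at least one bag. Running intersection: for every vertex, the bags containing it form a connected subtree. All three properties hold, so this is a valid tree decomposition of width max|bag| − 1 = 2, and hence tw(G) ≤ 2.

Yes; width 2.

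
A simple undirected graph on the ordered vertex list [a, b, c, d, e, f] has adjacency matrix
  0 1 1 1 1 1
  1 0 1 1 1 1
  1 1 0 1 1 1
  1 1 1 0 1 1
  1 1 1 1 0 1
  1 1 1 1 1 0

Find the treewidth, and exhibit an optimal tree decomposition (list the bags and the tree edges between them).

Treewidth 5.
One such decomposition:
Bags: B1 = {a, b, c, d, e, f}
Tree: (single bag)

With just one bag of size 6, the width is 6 − 1 = 5, so tw(G) ≤ 5. Conversely, {a, b, c, d, e, f} is a clique of size 6, and the vertices of any clique must share a bag in every tree decomposition; so some bag has ≥ 6 vertices and tw(G) ≥ 5. Therefore the treewidth is 5.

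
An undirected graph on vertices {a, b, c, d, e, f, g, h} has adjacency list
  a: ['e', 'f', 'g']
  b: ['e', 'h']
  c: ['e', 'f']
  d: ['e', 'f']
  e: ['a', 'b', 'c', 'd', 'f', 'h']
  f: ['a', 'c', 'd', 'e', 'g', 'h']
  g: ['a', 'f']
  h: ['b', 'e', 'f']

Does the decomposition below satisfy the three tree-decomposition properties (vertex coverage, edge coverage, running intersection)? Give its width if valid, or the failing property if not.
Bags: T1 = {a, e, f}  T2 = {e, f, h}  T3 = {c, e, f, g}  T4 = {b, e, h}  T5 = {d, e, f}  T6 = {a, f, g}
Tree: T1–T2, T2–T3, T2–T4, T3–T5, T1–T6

No — bags containing vertex g are not connected in the tree.

A tree decomposition must satisfy three properties: every vertex lies in some bag; for every edge, both endpoints lie together in some bag; and for every vertex, the bags containing it form a connected subtree. Here bags containing vertex g are not connected in the tree, so the decomposition is invalid.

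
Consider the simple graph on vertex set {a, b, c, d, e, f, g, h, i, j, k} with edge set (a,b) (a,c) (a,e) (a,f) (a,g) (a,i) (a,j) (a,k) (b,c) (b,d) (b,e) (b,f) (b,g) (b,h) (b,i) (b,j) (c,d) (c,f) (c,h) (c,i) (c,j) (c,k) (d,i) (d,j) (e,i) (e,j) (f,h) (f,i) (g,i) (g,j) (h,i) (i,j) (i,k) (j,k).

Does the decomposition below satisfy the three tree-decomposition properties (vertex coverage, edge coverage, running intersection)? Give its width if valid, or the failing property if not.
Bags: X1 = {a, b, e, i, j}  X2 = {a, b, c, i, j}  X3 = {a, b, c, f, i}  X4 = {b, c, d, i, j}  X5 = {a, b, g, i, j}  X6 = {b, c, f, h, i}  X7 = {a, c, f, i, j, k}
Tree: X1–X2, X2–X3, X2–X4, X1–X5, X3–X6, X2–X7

No — bags containing vertex f are not connected in the tree.

A tree decomposition must satisfy three properties: every vertex lies in some bag; for every edge, both endpoints lie together in some bag; and for every vertex, the bags containing it form a connected subtree. Here bags containing vertex f are not connected in the tree, so the decomposition is invalid.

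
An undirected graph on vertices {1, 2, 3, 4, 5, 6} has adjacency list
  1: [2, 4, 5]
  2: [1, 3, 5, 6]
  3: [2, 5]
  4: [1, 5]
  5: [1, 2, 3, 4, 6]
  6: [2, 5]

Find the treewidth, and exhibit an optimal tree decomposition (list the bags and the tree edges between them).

Treewidth 2.
Bags: B1 = {1, 4, 5}  B2 = {1, 2, 5}  B3 = {2, 5, 6}  B4 = {2, 3, 5}
Tree: B1–B2, B2–B3, B3–B4

Every bag has size at most 3, so the width is 3 − 1 = 2 and tw(G) ≤ 2. For the lower bound, the 3 vertices {1, 2, 5} are pairwise adjacent, and any tree decomposition puts a clique entirely inside one bag — forcing width ≥ 2. Hence tw(G) = 2 exactly.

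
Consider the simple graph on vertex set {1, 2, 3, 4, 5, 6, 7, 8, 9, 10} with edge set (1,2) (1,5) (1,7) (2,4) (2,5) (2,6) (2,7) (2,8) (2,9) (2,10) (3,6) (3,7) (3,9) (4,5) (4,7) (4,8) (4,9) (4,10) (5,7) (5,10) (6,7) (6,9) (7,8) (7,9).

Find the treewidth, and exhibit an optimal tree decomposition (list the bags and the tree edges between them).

Each bag holds 4 vertices, so the decomposition has width 3, which upper-bounds the treewidth. Conversely, {2, 4, 5, 10} is a clique of size 4, and the vertices of any clique must share a bag in every tree decomposition; so some bag has ≥ 4 vertices and tw(G) ≥ 3. Hence tw(G) = 3 exactly.

Treewidth 3.
One optimal decomposition is:
Bags: B1 = {2, 4, 7, 9}  B2 = {2, 4, 5, 7}  B3 = {2, 4, 7, 8}  B4 = {2, 6, 7, 9}  B5 = {1, 2, 5, 7}  B6 = {2, 4, 5, 10}  B7 = {3, 6, 7, 9}
Tree: B1–B2, B2–B3, B1–B4, B2–B5, B2–B6, B4–B7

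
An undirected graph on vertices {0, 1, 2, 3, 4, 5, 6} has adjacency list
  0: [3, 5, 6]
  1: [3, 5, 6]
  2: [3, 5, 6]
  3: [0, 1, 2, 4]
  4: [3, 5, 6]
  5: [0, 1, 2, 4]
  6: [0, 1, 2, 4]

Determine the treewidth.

A width-3 tree decomposition is:
Bags: B1 = {1, 3, 5, 6}  B2 = {3, 4, 5, 6}  B3 = {0, 3, 5, 6}  B4 = {2, 3, 5, 6}
Tree: B1–B2, B2–B3, B3–B4
Each bag holds 4 vertices, so the decomposition has width 3, which upper-bounds the treewidth. For the lower bound: the 4 vertex sets {1,3}, {4,6}, {5}, {0} are disjoint, each induces a connected subgraph, and every pair is joined by at least one edge of G. Contracting each set to a single vertex therefore yields K_{4} as a minor, and since treewidth is minor-monotone, tw(G) ≥ tw(K_{4}) = 3. Combining the bounds, tw(G) = 3.

3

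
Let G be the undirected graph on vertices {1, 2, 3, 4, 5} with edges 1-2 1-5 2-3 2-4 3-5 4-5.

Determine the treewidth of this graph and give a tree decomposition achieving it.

The largest bag has 3 vertices, giving width 2; this decomposition certifies tw(G) ≤ 2. The edges 3–5–1–2–3 form a cycle, so G is not a tree and its treewidth is at least 2. Combining the bounds, tw(G) = 2.

Treewidth 2.
Bags: B1 = {2, 3, 5}  B2 = {1, 2, 5}  B3 = {2, 4, 5}
Tree: B1–B2, B2–B3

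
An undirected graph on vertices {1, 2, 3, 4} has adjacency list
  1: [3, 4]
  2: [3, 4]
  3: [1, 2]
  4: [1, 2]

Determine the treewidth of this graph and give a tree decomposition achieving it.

Treewidth 2.
Bags: B1 = {2, 3, 4}  B2 = {1, 3, 4}
Tree: B1–B2

Every bag has size at most 3, so the width is 3 − 1 = 2 and tw(G) ≤ 2. For the lower bound, G contains the cycle 4–2–3–1–4, so G is not a forest; only forests have treewidth ≤ 1, hence tw(G) ≥ 2. Combining the bounds, tw(G) = 2.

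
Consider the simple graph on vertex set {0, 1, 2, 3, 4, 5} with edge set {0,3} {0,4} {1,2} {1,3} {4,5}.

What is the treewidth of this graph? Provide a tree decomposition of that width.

Every bag has size at most 2, so the width is 2 − 1 = 1 and tw(G) ≤ 1. Since G has at least one edge (e.g. 5–4), it is not an edgeless graph, so tw(G) ≥ 1. Combining the bounds, tw(G) = 1.

Treewidth 1.
One optimal decomposition is:
Bags: B1 = {4, 5}  B2 = {0, 4}  B3 = {0, 3}  B4 = {1, 3}  B5 = {1, 2}
Tree: B1–B2, B2–B3, B3–B4, B4–B5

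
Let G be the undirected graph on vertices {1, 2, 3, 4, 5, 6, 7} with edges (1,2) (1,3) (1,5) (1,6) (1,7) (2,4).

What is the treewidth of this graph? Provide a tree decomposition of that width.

Treewidth 1.
One optimal decomposition is:
Bags: B1 = {1, 2}  B2 = {2, 4}  B3 = {1, 5}  B4 = {1, 7}  B5 = {1, 6}  B6 = {1, 3}
Tree: B1–B2, B1–B3, B3–B4, B3–B5, B4–B6

Every bag has size at most 2, so the width is 2 − 1 = 1 and tw(G) ≤ 1. G has an edge, so its treewidth is at least 1. Combining the bounds, tw(G) = 1.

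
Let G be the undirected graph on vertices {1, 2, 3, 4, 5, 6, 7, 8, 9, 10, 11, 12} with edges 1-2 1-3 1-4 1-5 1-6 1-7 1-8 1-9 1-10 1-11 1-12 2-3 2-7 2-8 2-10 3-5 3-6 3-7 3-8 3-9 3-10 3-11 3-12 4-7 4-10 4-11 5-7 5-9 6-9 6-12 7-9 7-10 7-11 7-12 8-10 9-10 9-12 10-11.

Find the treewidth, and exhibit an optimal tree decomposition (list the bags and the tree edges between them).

The largest bag has 5 vertices, giving width 4; this decomposition certifies tw(G) ≤ 4. For the lower bound, the 5 vertices {1, 2, 3, 8, 10} are pairwise adjacent, and any tree decomposition puts a clique entirely inside one bag — forcing width ≥ 4. Hence tw(G) = 4 exactly.

Treewidth 4.
One optimal decomposition is:
Bags: B1 = {1, 3, 7, 10, 11}  B2 = {1, 4, 7, 10, 11}  B3 = {1, 3, 7, 9, 10}  B4 = {1, 2, 3, 7, 10}  B5 = {1, 3, 7, 9, 12}  B6 = {1, 3, 6, 9, 12}  B7 = {1, 2, 3, 8, 10}  B8 = {1, 3, 5, 7, 9}
Tree: B1–B2, B1–B3, B1–B4, B3–B5, B5–B6, B4–B7, B5–B8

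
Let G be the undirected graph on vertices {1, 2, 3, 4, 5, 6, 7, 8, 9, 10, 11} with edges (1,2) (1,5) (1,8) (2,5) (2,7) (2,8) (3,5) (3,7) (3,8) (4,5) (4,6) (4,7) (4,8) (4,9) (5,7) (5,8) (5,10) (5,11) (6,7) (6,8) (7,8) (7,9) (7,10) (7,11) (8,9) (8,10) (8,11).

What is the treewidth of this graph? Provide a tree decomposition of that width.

Treewidth 3.
One optimal decomposition is:
Bags: B1 = {2, 5, 7, 8}  B2 = {5, 7, 8, 11}  B3 = {3, 5, 7, 8}  B4 = {4, 5, 7, 8}  B5 = {1, 2, 5, 8}  B6 = {4, 6, 7, 8}  B7 = {4, 7, 8, 9}  B8 = {5, 7, 8, 10}
Tree: B1–B2, B2–B3, B1–B4, B1–B5, B4–B6, B6–B7, B1–B8

Each bag holds 4 vertices, so the decomposition has width 3, which upper-bounds the treewidth. On the other hand G contains the 4-clique {1, 2, 5, 8}. A clique must lie in a single bag of any decomposition, so no decomposition can have width below 3. The upper and lower bounds meet at 3, so that is the treewidth.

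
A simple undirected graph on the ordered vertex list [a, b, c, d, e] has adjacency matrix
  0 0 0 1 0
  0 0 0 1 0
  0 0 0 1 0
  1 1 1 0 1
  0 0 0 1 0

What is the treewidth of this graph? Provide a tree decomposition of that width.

Each bag holds 2 vertices, so the decomposition has width 1, which upper-bounds the treewidth. Since G has at least one edge (e.g. d–c), it is not an edgeless graph, so tw(G) ≥ 1. Combining the bounds, tw(G) = 1.

Treewidth 1.
One optimal decomposition is:
Bags: B1 = {c, d}  B2 = {d, e}  B3 = {a, d}  B4 = {b, d}
Tree: B1–B2, B2–B3, B3–B4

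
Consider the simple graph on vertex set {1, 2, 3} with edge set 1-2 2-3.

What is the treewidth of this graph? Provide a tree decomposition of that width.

Treewidth 1.
Bags: B1 = {2, 3}  B2 = {1, 2}
Tree: B1–B2

Each bag holds 2 vertices, so the decomposition has width 1, which upper-bounds the treewidth. Any graph with an edge has treewidth ≥ 1, and G has the edge 3–2. The upper and lower bounds meet at 1, so that is the treewidth.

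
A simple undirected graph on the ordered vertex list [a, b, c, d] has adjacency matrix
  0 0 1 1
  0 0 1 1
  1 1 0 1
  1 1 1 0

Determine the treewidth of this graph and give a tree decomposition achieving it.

Treewidth 2.
One optimal decomposition is:
Bags: B1 = {a, c, d}  B2 = {b, c, d}
Tree: B1–B2

Every bag has size at most 3, so the width is 3 − 1 = 2 and tw(G) ≤ 2. On the other hand G contains the 3-clique {a, c, d}. A clique must lie in a single bag of any decomposition, so no decomposition can have width below 2. Hence tw(G) = 2 exactly.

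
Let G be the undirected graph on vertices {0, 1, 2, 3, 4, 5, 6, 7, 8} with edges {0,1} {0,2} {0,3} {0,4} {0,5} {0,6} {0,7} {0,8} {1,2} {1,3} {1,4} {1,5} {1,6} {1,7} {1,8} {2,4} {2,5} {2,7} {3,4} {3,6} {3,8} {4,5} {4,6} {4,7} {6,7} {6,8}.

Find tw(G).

4

A width-4 tree decomposition is:
Bags: B1 = {0, 1, 2, 4, 7}  B2 = {0, 1, 4, 6, 7}  B3 = {0, 1, 3, 4, 6}  B4 = {0, 1, 3, 6, 8}  B5 = {0, 1, 2, 4, 5}
Tree: B1–B2, B2–B3, B3–B4, B1–B5
Every bag has size at most 5, so the width is 5 − 1 = 4 and tw(G) ≤ 4. On the other hand G contains the 5-clique {0, 1, 3, 6, 8}. A clique must lie in a single bag of any decomposition, so no decomposition can have width below 4. The upper and lower bounds meet at 4, so that is the treewidth.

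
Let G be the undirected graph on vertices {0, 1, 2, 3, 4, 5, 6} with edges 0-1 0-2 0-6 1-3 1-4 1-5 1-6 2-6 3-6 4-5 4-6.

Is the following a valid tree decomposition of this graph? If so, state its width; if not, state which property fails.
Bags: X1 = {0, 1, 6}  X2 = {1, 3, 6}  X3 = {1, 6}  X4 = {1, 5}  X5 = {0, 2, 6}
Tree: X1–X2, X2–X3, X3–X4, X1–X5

A tree decomposition must satisfy three properties: every vertex lies in some bag; for every edge, both endpoints lie together in some bag; and for every vertex, the bags containing it form a connected subtree. Here vertex 4 appears in no bag, so the decomposition is invalid.

No — vertex 4 appears in no bag.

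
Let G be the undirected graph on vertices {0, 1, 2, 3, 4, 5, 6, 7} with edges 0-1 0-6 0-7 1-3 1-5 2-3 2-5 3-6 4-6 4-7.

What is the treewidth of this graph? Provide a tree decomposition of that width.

The largest bag has 3 vertices, giving width 2; this decomposition certifies tw(G) ≤ 2. The edges 5–2–3–1–5 form a cycle, so G is not a tree and its treewidth is at least 2. The upper and lower bounds meet at 2, so that is the treewidth.

Treewidth 2.
One optimal decomposition is:
Bags: B1 = {1, 2, 5}  B2 = {1, 2, 3}  B3 = {0, 1, 3}  B4 = {0, 3, 6}  B5 = {0, 6, 7}  B6 = {4, 6, 7}
Tree: B1–B2, B2–B3, B3–B4, B4–B5, B5–B6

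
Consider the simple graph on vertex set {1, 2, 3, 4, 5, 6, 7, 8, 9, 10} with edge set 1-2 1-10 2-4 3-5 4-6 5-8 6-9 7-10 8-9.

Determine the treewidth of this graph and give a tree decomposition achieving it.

Treewidth 1.
One such decomposition:
Bags: B1 = {3, 5}  B2 = {5, 8}  B3 = {8, 9}  B4 = {6, 9}  B5 = {4, 6}  B6 = {2, 4}  B7 = {1, 2}  B8 = {1, 10}  B9 = {7, 10}
Tree: B1–B2, B2–B3, B3–B4, B4–B5, B5–B6, B6–B7, B7–B8, B8–B9

Every bag has size at most 2, so the width is 2 − 1 = 1 and tw(G) ≤ 1. Since G has at least one edge (e.g. 3–5), it is not an edgeless graph, so tw(G) ≥ 1. Therefore the treewidth is 1.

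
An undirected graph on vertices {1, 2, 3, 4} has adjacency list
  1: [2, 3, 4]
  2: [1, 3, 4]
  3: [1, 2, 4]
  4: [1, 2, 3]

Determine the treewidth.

A width-3 tree decomposition is:
Bags: B1 = {1, 2, 3, 4}
Tree: (single bag)
With just one bag of size 4, the width is 4 − 1 = 3, so tw(G) ≤ 3. For the lower bound, the 4 vertices {1, 2, 3, 4} are pairwise adjacent, and any tree decomposition puts a clique entirely inside one bag — forcing width ≥ 3. The upper and lower bounds meet at 3, so that is the treewidth.

3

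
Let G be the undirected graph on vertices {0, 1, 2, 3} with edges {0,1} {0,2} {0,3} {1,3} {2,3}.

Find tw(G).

2

A width-2 tree decomposition is:
Bags: B1 = {0, 1, 3}  B2 = {0, 2, 3}
Tree: B1–B2
Each bag holds 3 vertices, so the decomposition has width 2, which upper-bounds the treewidth. Conversely, {0, 1, 3} is a clique of size 3, and the vertices of any clique must share a bag in every tree decomposition; so some bag has ≥ 3 vertices and tw(G) ≥ 2. The upper and lower bounds meet at 2, so that is the treewidth.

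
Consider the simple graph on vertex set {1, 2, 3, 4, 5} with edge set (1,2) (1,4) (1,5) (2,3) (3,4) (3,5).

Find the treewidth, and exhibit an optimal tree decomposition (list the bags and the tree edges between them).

Treewidth 2.
Bags: B1 = {1, 3, 4}  B2 = {1, 3, 5}  B3 = {1, 2, 3}
Tree: B1–B2, B2–B3

Each bag holds 3 vertices, so the decomposition has width 2, which upper-bounds the treewidth. Since 4–1–5–3–4 is a cycle in G, G is not acyclic. Forests are exactly the graphs of treewidth ≤ 1, so tw(G) ≥ 2. Hence tw(G) = 2 exactly.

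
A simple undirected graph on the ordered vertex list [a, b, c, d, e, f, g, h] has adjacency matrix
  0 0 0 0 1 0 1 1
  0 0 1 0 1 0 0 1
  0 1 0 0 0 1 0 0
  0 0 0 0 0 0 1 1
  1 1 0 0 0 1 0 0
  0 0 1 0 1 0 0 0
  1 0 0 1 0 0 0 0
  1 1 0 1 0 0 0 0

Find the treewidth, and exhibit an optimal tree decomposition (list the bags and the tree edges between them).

Treewidth 2.
Bags: B1 = {d, g, h}  B2 = {a, g, h}  B3 = {a, b, h}  B4 = {a, b, e}  B5 = {b, c, e}  B6 = {c, e, f}
Tree: B1–B2, B2–B3, B3–B4, B4–B5, B5–B6

Every bag has size at most 3, so the width is 3 − 1 = 2 and tw(G) ≤ 2. For the lower bound, G contains the cycle d–g–a–h–d, so G is not a forest; only forests have treewidth ≤ 1, hence tw(G) ≥ 2. Therefore the treewidth is 2.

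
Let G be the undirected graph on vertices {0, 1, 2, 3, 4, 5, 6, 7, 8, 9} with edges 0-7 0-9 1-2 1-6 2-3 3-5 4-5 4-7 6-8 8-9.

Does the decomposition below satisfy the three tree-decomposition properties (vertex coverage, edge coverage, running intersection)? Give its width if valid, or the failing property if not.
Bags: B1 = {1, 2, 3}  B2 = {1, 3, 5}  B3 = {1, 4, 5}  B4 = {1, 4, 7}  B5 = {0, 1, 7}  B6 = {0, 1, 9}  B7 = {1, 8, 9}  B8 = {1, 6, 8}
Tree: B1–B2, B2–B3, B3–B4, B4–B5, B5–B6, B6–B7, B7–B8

Yes; width 2.

Checking the three conditions: (i) the bags cover all of {0, 1, 2, 3, 4, 5, 6, 7, 8, 9}; (ii) for each edge, some bag contains both endpoints; (iii) the bags containing any fixed vertex form a subtree. All hold, so the decomposition is valid with width 3 − 1 = 2.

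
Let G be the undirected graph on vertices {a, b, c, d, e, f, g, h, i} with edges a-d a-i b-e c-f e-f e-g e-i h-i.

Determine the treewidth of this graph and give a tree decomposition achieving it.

Each bag holds 2 vertices, so the decomposition has width 1, which upper-bounds the treewidth. Since G has at least one edge (e.g. g–e), it is not an edgeless graph, so tw(G) ≥ 1. The upper and lower bounds meet at 1, so that is the treewidth.

Treewidth 1.
One optimal decomposition is:
Bags: B1 = {e, g}  B2 = {b, e}  B3 = {e, i}  B4 = {a, i}  B5 = {e, f}  B6 = {h, i}  B7 = {a, d}  B8 = {c, f}
Tree: B1–B2, B1–B3, B3–B4, B3–B5, B4–B6, B4–B7, B5–B8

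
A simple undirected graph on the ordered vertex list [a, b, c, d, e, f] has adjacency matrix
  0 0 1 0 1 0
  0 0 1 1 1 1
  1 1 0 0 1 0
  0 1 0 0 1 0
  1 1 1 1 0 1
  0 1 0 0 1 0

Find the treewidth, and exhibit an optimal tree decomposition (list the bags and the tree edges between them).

The largest bag has 3 vertices, giving width 2; this decomposition certifies tw(G) ≤ 2. Conversely, {a, c, e} is a clique of size 3, and the vertices of any clique must share a bag in every tree decomposition; so some bag has ≥ 3 vertices and tw(G) ≥ 2. Hence tw(G) = 2 exactly.

Treewidth 2.
One such decomposition:
Bags: B1 = {b, d, e}  B2 = {b, e, f}  B3 = {b, c, e}  B4 = {a, c, e}
Tree: B1–B2, B2–B3, B3–B4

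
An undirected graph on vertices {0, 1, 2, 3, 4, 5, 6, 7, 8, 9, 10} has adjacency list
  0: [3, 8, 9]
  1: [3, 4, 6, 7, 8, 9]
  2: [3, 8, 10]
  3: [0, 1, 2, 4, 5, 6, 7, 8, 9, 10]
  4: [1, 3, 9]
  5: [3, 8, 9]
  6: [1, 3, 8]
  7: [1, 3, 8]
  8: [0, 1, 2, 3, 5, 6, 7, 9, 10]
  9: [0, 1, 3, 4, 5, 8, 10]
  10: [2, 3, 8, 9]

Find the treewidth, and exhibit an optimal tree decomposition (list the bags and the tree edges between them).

Treewidth 3.
One optimal decomposition is:
Bags: B1 = {1, 3, 4, 9}  B2 = {1, 3, 8, 9}  B3 = {0, 3, 8, 9}  B4 = {3, 5, 8, 9}  B5 = {3, 8, 9, 10}  B6 = {1, 3, 6, 8}  B7 = {1, 3, 7, 8}  B8 = {2, 3, 8, 10}
Tree: B1–B2, B2–B3, B3–B4, B4–B5, B2–B6, B2–B7, B5–B8

Every bag has size at most 4, so the width is 4 − 1 = 3 and tw(G) ≤ 3. For the lower bound, the 4 vertices {0, 3, 8, 9} are pairwise adjacent, and any tree decomposition puts a clique entirely inside one bag — forcing width ≥ 3. Hence tw(G) = 3 exactly.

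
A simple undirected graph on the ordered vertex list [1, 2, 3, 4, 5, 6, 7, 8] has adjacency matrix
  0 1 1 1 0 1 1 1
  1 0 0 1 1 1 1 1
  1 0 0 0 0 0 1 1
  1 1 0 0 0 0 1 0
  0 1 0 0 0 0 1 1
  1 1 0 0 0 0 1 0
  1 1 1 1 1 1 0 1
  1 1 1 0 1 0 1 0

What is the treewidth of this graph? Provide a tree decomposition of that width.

Treewidth 3.
Bags: B1 = {1, 2, 6, 7}  B2 = {1, 2, 7, 8}  B3 = {1, 2, 4, 7}  B4 = {1, 3, 7, 8}  B5 = {2, 5, 7, 8}
Tree: B1–B2, B2–B3, B2–B4, B2–B5

Every bag has size at most 4, so the width is 4 − 1 = 3 and tw(G) ≤ 3. Conversely, {1, 2, 7, 8} is a clique of size 4, and the vertices of any clique must share a bag in every tree decomposition; so some bag has ≥ 4 vertices and tw(G) ≥ 3. Therefore the treewidth is 3.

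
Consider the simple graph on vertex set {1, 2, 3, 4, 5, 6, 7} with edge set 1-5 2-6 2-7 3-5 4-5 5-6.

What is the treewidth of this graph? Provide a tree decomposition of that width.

Treewidth 1.
One optimal decomposition is:
Bags: B1 = {5, 6}  B2 = {2, 6}  B3 = {4, 5}  B4 = {2, 7}  B5 = {1, 5}  B6 = {3, 5}
Tree: B1–B2, B1–B3, B2–B4, B3–B5, B3–B6

Every bag has size at most 2, so the width is 2 − 1 = 1 and tw(G) ≤ 1. G has an edge, so its treewidth is at least 1. Hence tw(G) = 1 exactly.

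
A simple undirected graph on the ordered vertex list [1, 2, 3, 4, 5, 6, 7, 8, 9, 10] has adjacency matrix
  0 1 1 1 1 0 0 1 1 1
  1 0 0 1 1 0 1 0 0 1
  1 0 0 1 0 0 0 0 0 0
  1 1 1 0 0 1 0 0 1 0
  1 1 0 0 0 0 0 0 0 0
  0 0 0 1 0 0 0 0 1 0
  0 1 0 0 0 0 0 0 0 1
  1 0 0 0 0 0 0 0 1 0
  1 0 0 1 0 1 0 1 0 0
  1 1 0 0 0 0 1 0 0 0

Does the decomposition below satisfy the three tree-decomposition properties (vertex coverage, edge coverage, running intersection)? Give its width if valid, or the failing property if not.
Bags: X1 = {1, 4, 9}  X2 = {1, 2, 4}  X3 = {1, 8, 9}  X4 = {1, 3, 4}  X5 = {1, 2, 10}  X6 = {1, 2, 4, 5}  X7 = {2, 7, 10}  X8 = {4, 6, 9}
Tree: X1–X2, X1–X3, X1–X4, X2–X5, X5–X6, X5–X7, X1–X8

A tree decomposition must satisfy three properties: every vertex lies in some bag; for every edge, both endpoints lie together in some bag; and for every vertex, the bags containing it form a connected subtree. Here bags containing vertex 4 are not connected in the tree, so the decomposition is invalid.

No — bags containing vertex 4 are not connected in the tree.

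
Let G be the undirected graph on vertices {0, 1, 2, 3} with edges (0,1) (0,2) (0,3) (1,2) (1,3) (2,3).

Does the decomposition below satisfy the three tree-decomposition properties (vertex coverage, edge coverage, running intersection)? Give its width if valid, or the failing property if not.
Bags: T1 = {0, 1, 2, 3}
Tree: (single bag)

Every vertex of G appears in some bag (union = {0, 1, 2, 3}); every edge is covered by a bag; and for each vertex v the set of bags containing v is connected in the bag tree. The decomposition is therefore valid. The largest bag has 4 vertices, so the width is 3.

Yes; width 3.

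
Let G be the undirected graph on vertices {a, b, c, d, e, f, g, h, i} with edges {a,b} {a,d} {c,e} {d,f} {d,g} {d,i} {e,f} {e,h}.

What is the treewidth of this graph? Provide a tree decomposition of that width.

Treewidth 1.
One such decomposition:
Bags: B1 = {d, f}  B2 = {a, d}  B3 = {a, b}  B4 = {d, i}  B5 = {d, g}  B6 = {e, f}  B7 = {e, h}  B8 = {c, e}
Tree: B1–B2, B2–B3, B2–B4, B2–B5, B1–B6, B6–B7, B7–B8

Each bag holds 2 vertices, so the decomposition has width 1, which upper-bounds the treewidth. G has an edge, so its treewidth is at least 1. The upper and lower bounds meet at 1, so that is the treewidth.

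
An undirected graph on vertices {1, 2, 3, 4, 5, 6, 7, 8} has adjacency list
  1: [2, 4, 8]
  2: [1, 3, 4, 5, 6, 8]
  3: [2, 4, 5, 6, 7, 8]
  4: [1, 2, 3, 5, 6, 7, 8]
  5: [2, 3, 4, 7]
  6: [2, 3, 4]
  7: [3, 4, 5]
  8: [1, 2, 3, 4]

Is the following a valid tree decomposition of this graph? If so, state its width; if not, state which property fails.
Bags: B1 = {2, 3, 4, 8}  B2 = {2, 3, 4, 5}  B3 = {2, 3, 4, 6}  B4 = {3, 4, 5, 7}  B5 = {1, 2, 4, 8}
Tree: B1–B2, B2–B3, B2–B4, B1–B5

Every vertex of G appears in some bag (union = {1, 2, 3, 4, 5, 6, 7, 8}); every edge is covered by a bag; and for each vertex v the set of bags containing v is connected in the bag tree. The decomposition is therefore valid. The largest bag has 4 vertices, so the width is 3.

Yes; width 3.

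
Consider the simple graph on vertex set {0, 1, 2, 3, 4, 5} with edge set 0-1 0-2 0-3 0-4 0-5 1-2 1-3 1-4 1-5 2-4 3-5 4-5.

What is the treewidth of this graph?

A width-3 tree decomposition is:
Bags: B1 = {0, 1, 2, 4}  B2 = {0, 1, 4, 5}  B3 = {0, 1, 3, 5}
Tree: B1–B2, B2–B3
The largest bag has 4 vertices, giving width 3; this decomposition certifies tw(G) ≤ 3. Conversely, {0, 1, 3, 5} is a clique of size 4, and the vertices of any clique must share a bag in every tree decomposition; so some bag has ≥ 4 vertices and tw(G) ≥ 3. Hence tw(G) = 3 exactly.

3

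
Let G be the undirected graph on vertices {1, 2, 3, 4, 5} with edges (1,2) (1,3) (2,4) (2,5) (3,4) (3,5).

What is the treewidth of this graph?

2

A width-2 tree decomposition is:
Bags: B1 = {1, 2, 3}  B2 = {2, 3, 5}  B3 = {2, 3, 4}
Tree: B1–B2, B2–B3
The largest bag has 3 vertices, giving width 2; this decomposition certifies tw(G) ≤ 2. For the lower bound, G contains the cycle 1–2–5–3–1, so G is not a forest; only forests have treewidth ≤ 1, hence tw(G) ≥ 2. Hence tw(G) = 2 exactly.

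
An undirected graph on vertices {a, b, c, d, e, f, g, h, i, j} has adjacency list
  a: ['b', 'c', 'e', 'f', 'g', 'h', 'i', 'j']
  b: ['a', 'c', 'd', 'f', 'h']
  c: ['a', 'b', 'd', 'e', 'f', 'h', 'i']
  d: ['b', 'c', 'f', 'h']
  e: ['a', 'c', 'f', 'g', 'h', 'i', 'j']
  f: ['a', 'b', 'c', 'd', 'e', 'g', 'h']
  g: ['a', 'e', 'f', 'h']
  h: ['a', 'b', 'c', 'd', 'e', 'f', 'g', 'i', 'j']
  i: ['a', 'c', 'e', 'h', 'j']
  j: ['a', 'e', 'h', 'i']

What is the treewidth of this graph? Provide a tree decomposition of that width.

Every bag has size at most 5, so the width is 5 − 1 = 4 and tw(G) ≤ 4. On the other hand G contains the 5-clique {b, c, d, f, h}. A clique must lie in a single bag of any decomposition, so no decomposition can have width below 4. Hence tw(G) = 4 exactly.

Treewidth 4.
One optimal decomposition is:
Bags: B1 = {a, c, e, f, h}  B2 = {a, c, e, h, i}  B3 = {a, b, c, f, h}  B4 = {a, e, f, g, h}  B5 = {a, e, h, i, j}  B6 = {b, c, d, f, h}
Tree: B1–B2, B1–B3, B1–B4, B2–B5, B3–B6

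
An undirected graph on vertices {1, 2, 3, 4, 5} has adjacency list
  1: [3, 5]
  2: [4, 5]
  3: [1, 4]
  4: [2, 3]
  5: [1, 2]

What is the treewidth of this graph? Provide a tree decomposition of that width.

Treewidth 2.
One such decomposition:
Bags: B1 = {2, 4, 5}  B2 = {1, 4, 5}  B3 = {1, 3, 4}
Tree: B1–B2, B2–B3

Every bag has size at most 3, so the width is 3 − 1 = 2 and tw(G) ≤ 2. Since 4–2–5–1–3–4 is a cycle in G, G is not acyclic. Forests are exactly the graphs of treewidth ≤ 1, so tw(G) ≥ 2. Hence tw(G) = 2 exactly.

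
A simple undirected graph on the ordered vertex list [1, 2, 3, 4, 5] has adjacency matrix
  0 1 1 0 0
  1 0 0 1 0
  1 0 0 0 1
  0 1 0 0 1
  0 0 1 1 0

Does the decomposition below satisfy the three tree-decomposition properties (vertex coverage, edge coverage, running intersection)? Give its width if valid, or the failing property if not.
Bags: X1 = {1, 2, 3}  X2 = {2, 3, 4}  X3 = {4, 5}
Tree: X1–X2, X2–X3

No — edge (3,5) lies in no bag.

A tree decomposition must satisfy three properties: every vertex lies in some bag; for every edge, both endpoints lie together in some bag; and for every vertex, the bags containing it form a connected subtree. Here edge (3,5) lies in no bag, so the decomposition is invalid.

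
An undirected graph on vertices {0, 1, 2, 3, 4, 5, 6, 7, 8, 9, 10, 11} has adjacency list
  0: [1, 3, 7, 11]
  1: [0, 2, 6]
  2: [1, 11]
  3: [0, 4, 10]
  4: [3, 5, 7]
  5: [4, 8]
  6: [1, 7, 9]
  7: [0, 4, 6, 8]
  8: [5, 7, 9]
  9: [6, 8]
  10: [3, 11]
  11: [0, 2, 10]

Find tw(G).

A width-3 tree decomposition is:
Bags: B1 = {1, 2, 10, 11}  B2 = {0, 1, 10, 11}  B3 = {0, 1, 3, 10}  B4 = {0, 1, 3, 6}  B5 = {0, 3, 6, 7}  B6 = {3, 4, 6, 7}  B7 = {4, 6, 7, 9}  B8 = {4, 7, 8, 9}  B9 = {4, 5, 8, 9}
Tree: B1–B2, B2–B3, B3–B4, B4–B5, B5–B6, B6–B7, B7–B8, B8–B9
Every bag has size at most 4, so the width is 4 − 1 = 3 and tw(G) ≤ 3. For the lower bound: the 4 vertex sets {2,10,11}, {1}, {0}, {3,4,6,7} are disjoint, each induces a connected subgraph, and every pair is joined by at least one edge of G. Contracting each set to a single vertex therefore yields K_{4} as a minor, and since treewidth is minor-monotone, tw(G) ≥ tw(K_{4}) = 3. Hence tw(G) = 3 exactly.

3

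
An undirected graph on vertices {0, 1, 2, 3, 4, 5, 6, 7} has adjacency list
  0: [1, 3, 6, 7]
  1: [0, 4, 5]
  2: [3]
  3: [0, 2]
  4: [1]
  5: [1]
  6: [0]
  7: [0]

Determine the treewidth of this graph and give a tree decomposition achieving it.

Every bag has size at most 2, so the width is 2 − 1 = 1 and tw(G) ≤ 1. Since G has at least one edge (e.g. 0–3), it is not an edgeless graph, so tw(G) ≥ 1. Combining the bounds, tw(G) = 1.

Treewidth 1.
One such decomposition:
Bags: B1 = {0, 3}  B2 = {0, 1}  B3 = {2, 3}  B4 = {0, 7}  B5 = {0, 6}  B6 = {1, 5}  B7 = {1, 4}
Tree: B1–B2, B1–B3, B2–B4, B1–B5, B2–B6, B2–B7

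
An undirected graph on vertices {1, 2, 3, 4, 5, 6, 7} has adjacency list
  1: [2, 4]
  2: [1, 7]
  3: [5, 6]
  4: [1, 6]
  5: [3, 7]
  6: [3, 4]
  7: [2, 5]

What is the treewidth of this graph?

2

A width-2 tree decomposition is:
Bags: B1 = {1, 2, 7}  B2 = {1, 5, 7}  B3 = {1, 3, 5}  B4 = {1, 3, 6}  B5 = {1, 4, 6}
Tree: B1–B2, B2–B3, B3–B4, B4–B5
Every bag has size at most 3, so the width is 3 − 1 = 2 and tw(G) ≤ 2. For the lower bound, G contains the cycle 1–2–7–5–3–6–4–1, so G is not a forest; only forests have treewidth ≤ 1, hence tw(G) ≥ 2. Hence tw(G) = 2 exactly.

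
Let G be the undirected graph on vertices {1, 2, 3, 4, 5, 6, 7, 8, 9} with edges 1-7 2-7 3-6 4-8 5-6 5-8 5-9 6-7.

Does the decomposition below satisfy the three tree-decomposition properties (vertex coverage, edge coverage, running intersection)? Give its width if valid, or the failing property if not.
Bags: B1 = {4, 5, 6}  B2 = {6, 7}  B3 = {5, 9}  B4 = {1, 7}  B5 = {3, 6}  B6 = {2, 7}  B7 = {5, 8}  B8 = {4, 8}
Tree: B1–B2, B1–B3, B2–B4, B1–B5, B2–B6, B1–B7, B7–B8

No — bags containing vertex 4 are not connected in the tree.

A tree decomposition must satisfy three properties: every vertex lies in some bag; for every edge, both endpoints lie together in some bag; and for every vertex, the bags containing it form a connected subtree. Here bags containing vertex 4 are not connected in the tree, so the decomposition is invalid.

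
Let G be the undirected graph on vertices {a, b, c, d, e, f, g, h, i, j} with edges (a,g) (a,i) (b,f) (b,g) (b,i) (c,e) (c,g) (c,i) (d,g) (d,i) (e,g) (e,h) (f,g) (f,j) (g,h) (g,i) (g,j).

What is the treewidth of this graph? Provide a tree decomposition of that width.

The largest bag has 3 vertices, giving width 2; this decomposition certifies tw(G) ≤ 2. On the other hand G contains the 3-clique {f, g, j}. A clique must lie in a single bag of any decomposition, so no decomposition can have width below 2. Hence tw(G) = 2 exactly.

Treewidth 2.
Bags: B1 = {c, g, i}  B2 = {b, g, i}  B3 = {d, g, i}  B4 = {c, e, g}  B5 = {b, f, g}  B6 = {e, g, h}  B7 = {a, g, i}  B8 = {f, g, j}
Tree: B1–B2, B1–B3, B1–B4, B2–B5, B4–B6, B2–B7, B5–B8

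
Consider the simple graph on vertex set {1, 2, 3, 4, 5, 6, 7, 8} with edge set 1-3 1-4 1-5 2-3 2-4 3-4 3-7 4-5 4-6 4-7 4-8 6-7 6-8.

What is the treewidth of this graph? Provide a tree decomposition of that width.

Treewidth 2.
One such decomposition:
Bags: B1 = {3, 4, 7}  B2 = {4, 6, 7}  B3 = {1, 3, 4}  B4 = {2, 3, 4}  B5 = {4, 6, 8}  B6 = {1, 4, 5}
Tree: B1–B2, B1–B3, B1–B4, B2–B5, B3–B6

The largest bag has 3 vertices, giving width 2; this decomposition certifies tw(G) ≤ 2. For the lower bound, the 3 vertices {4, 6, 8} are pairwise adjacent, and any tree decomposition puts a clique entirely inside one bag — forcing width ≥ 2. Combining the bounds, tw(G) = 2.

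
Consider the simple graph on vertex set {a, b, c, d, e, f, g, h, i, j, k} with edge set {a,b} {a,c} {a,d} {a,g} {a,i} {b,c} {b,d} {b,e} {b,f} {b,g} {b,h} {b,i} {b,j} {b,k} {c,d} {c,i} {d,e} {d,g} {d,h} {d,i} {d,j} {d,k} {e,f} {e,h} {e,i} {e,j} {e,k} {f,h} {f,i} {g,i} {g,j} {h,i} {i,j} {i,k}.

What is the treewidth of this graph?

4

A width-4 tree decomposition is:
Bags: B1 = {b, d, e, i, j}  B2 = {b, d, g, i, j}  B3 = {a, b, d, g, i}  B4 = {b, d, e, i, k}  B5 = {b, d, e, h, i}  B6 = {a, b, c, d, i}  B7 = {b, e, f, h, i}
Tree: B1–B2, B2–B3, B1–B4, B4–B5, B3–B6, B5–B7
Each bag holds 5 vertices, so the decomposition has width 4, which upper-bounds the treewidth. On the other hand G contains the 5-clique {b, d, g, i, j}. A clique must lie in a single bag of any decomposition, so no decomposition can have width below 4. The upper and lower bounds meet at 4, so that is the treewidth.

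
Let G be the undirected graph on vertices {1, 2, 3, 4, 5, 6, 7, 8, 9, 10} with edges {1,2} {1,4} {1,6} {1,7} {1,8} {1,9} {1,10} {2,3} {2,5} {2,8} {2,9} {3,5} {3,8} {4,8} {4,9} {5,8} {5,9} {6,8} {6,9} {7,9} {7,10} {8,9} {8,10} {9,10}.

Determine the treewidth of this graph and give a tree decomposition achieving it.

The largest bag has 4 vertices, giving width 3; this decomposition certifies tw(G) ≤ 3. Conversely, {1, 2, 8, 9} is a clique of size 4, and the vertices of any clique must share a bag in every tree decomposition; so some bag has ≥ 4 vertices and tw(G) ≥ 3. Combining the bounds, tw(G) = 3.

Treewidth 3.
One optimal decomposition is:
Bags: B1 = {2, 5, 8, 9}  B2 = {1, 2, 8, 9}  B3 = {2, 3, 5, 8}  B4 = {1, 8, 9, 10}  B5 = {1, 6, 8, 9}  B6 = {1, 4, 8, 9}  B7 = {1, 7, 9, 10}
Tree: B1–B2, B1–B3, B2–B4, B4–B5, B5–B6, B4–B7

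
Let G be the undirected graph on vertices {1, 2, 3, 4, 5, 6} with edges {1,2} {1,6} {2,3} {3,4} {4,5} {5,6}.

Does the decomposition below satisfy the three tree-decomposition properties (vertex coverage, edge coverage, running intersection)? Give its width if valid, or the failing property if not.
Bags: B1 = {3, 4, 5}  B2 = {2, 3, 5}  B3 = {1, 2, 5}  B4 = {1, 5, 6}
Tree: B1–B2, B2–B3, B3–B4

Vertex coverage: the bags together contain {1, 2, 3, 4, 5, 6}, the full vertex set. Edge coverage: each edge of G has both endpoints in at least one bag. Running intersection: for every vertex, the bags containing it form a connected subtree. All three properties hold, so this is a valid tree decomposition of width max|bag| − 1 = 2, and hence tw(G) ≤ 2.

Yes; width 2.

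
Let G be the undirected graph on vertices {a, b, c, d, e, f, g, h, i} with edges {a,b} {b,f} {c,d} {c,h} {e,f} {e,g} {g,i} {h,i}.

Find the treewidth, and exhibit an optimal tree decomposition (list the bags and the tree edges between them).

Treewidth 1.
Bags: B1 = {a, b}  B2 = {b, f}  B3 = {e, f}  B4 = {e, g}  B5 = {g, i}  B6 = {h, i}  B7 = {c, h}  B8 = {c, d}
Tree: B1–B2, B2–B3, B3–B4, B4–B5, B5–B6, B6–B7, B7–B8

The largest bag has 2 vertices, giving width 1; this decomposition certifies tw(G) ≤ 1. Any graph with an edge has treewidth ≥ 1, and G has the edge a–b. The upper and lower bounds meet at 1, so that is the treewidth.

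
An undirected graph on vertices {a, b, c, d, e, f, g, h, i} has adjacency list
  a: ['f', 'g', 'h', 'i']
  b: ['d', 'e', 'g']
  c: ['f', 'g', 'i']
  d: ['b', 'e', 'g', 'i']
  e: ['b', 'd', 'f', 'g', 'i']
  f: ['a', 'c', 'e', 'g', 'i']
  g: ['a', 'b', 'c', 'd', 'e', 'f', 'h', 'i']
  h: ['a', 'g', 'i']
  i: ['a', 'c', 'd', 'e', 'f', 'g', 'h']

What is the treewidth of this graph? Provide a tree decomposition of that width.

The largest bag has 4 vertices, giving width 3; this decomposition certifies tw(G) ≤ 3. Conversely, {b, d, e, g} is a clique of size 4, and the vertices of any clique must share a bag in every tree decomposition; so some bag has ≥ 4 vertices and tw(G) ≥ 3. Hence tw(G) = 3 exactly.

Treewidth 3.
Bags: B1 = {e, f, g, i}  B2 = {a, f, g, i}  B3 = {d, e, g, i}  B4 = {a, g, h, i}  B5 = {c, f, g, i}  B6 = {b, d, e, g}
Tree: B1–B2, B1–B3, B2–B4, B1–B5, B3–B6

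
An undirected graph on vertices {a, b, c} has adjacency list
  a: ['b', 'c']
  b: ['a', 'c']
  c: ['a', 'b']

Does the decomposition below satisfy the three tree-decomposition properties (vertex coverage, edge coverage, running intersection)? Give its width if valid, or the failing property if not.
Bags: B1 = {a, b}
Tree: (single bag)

A tree decomposition must satisfy three properties: every vertex lies in some bag; for every edge, both endpoints lie together in some bag; and for every vertex, the bags containing it form a connected subtree. Here vertex c appears in no bag, so the decomposition is invalid.

No — vertex c appears in no bag.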